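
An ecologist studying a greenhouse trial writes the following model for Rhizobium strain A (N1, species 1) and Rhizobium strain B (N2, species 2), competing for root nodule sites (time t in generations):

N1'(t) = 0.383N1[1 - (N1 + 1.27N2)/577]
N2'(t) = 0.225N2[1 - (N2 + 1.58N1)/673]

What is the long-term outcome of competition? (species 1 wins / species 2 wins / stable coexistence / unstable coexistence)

Compare the nullcline intercepts: K1/α12 = 577/1.27 = 454 < K2 = 673; K2/α21 = 673/1.58 = 426 < K1 = 577.
Since both are reversed, neither can invade when rare; the interior point is a saddle.

unstable coexistence (outcome depends on initial conditions)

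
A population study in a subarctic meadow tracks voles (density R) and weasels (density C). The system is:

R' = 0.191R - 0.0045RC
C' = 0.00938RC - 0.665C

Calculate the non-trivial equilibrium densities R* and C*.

Set dC/dt = 0 with C > 0: 0.00938R - 0.665 = 0, so R* = 0.665/0.00938 = 70.9.
Set dR/dt = 0 with R > 0: 0.191 - 0.0045C = 0, so C* = 0.191/0.0045 = 42.4.

R* ≈ 70.9, C* ≈ 42.4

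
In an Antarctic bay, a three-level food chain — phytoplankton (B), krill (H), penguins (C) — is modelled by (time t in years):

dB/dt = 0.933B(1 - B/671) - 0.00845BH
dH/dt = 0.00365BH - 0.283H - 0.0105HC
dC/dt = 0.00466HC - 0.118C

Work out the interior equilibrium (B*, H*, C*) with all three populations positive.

From dC/dt = 0: 0.00466H* = 0.118, so H* = 25.3.
From dB/dt = 0: 0.933(1 - B*/671) = 0.00845·25.3, giving B* = 671·(1 - 0.229) = 517.
From dH/dt = 0: 0.00365·517 - 0.283 = 0.0105C*, so C* = 1.6/0.0105 = 153.

B* ≈ 517, H* ≈ 25.3, C* ≈ 153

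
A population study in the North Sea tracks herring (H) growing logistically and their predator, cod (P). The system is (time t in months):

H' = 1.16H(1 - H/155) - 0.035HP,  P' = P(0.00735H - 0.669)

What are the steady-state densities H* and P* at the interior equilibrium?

H* ≈ 91, P* ≈ 13.7

From dP/dt = 0 with P > 0: 0.00735H* = 0.669, so H* = 91.
Substitute into dH/dt = 0: 1.16(1 - 91/155) = 0.035P*.
The bracket is 0.413, giving P* = 0.479/0.035 = 13.7.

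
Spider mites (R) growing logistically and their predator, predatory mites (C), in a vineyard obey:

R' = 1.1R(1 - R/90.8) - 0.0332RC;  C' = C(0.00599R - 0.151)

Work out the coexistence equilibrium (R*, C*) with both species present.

From dC/dt = 0 with C > 0: 0.00599R* = 0.151, so R* = 25.2.
Substitute into dR/dt = 0: 1.1(1 - 25.2/90.8) = 0.0332C*.
The bracket is 0.722, giving C* = 0.795/0.0332 = 23.9.

R* ≈ 25.2, C* ≈ 23.9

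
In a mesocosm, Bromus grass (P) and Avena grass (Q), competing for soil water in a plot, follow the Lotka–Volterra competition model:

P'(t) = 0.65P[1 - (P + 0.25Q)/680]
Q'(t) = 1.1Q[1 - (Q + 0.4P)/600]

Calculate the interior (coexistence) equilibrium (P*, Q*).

P* ≈ 589, Q* ≈ 364

Setting both brackets to zero gives the nullclines P + 0.25Q = 680 and 0.4P + Q = 600.
Substituting Q = 600 - 0.4P into the first: P(1 - 0.25·0.4) = 680 - 0.25·600.
So P* = 530/0.9 = 589, and then Q* = 600 - 0.4·589 = 364.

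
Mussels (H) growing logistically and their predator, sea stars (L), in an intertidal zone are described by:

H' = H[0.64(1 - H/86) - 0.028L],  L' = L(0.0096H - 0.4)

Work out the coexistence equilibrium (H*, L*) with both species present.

H* ≈ 41.7, L* ≈ 11.8

From dL/dt = 0 with L > 0: 0.0096H* = 0.4, so H* = 41.7.
Substitute into dH/dt = 0: 0.64(1 - 41.7/86) = 0.028L*.
The bracket is 0.516, giving L* = 0.33/0.028 = 11.8.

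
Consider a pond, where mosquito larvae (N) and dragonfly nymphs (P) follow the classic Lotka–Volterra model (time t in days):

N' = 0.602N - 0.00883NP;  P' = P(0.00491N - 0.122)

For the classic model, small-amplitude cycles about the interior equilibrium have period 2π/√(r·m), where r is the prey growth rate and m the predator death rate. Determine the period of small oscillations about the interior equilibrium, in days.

Here r = 0.602 and m = 0.122, so r·m = 0.0734.
ω = √0.0734 = 0.271 per day, hence T = 2π/ω ≈ 23.2 days.

T ≈ 23.2 days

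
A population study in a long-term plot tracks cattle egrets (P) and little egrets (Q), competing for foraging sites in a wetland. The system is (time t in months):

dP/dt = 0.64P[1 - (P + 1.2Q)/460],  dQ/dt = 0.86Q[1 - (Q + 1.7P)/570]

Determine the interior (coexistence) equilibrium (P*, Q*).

Setting both brackets to zero gives the nullclines P + 1.2Q = 460 and 1.7P + Q = 570.
Substituting Q = 570 - 1.7P into the first: P(1 - 1.2·1.7) = 460 - 1.2·570.
So P* = -224/-1.04 = 215, and then Q* = 570 - 1.7·215 = 204.

P* ≈ 215, Q* ≈ 204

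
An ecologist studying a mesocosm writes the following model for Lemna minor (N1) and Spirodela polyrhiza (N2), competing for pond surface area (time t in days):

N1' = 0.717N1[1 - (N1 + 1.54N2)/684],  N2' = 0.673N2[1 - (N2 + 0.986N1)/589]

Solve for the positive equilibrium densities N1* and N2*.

N1* ≈ 430, N2* ≈ 165

Setting both brackets to zero gives the nullclines N1 + 1.54N2 = 684 and 0.986N1 + N2 = 589.
Substituting N2 = 589 - 0.986N1 into the first: N1(1 - 1.54·0.986) = 684 - 1.54·589.
So N1* = -223/-0.518 = 430, and then N2* = 589 - 0.986·430 = 165.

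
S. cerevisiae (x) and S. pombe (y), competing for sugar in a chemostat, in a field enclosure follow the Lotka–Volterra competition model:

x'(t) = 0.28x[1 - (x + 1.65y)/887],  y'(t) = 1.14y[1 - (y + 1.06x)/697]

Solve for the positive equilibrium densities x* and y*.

x* ≈ 351, y* ≈ 325

Setting both brackets to zero gives the nullclines x + 1.65y = 887 and 1.06x + y = 697.
Substituting y = 697 - 1.06x into the first: x(1 - 1.65·1.06) = 887 - 1.65·697.
So x* = -263/-0.749 = 351, and then y* = 697 - 1.06·351 = 325.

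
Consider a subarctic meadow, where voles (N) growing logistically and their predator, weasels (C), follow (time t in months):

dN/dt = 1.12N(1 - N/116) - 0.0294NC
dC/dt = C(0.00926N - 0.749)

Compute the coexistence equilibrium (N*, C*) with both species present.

From dC/dt = 0 with C > 0: 0.00926N* = 0.749, so N* = 80.9.
Substitute into dN/dt = 0: 1.12(1 - 80.9/116) = 0.0294C*.
The bracket is 0.303, giving C* = 0.339/0.0294 = 11.5.

N* ≈ 80.9, C* ≈ 11.5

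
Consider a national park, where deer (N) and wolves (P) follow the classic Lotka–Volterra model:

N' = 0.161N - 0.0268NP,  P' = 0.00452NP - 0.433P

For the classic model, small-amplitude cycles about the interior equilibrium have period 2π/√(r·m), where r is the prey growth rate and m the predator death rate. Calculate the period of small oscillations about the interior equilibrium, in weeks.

Here r = 0.161 and m = 0.433, so r·m = 0.0697.
ω = √0.0697 = 0.264 per week, hence T = 2π/ω ≈ 23.8 weeks.

T ≈ 23.8 weeks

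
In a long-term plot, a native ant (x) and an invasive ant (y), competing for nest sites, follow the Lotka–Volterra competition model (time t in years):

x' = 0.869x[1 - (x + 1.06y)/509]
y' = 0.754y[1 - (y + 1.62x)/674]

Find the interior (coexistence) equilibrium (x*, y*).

x* ≈ 286, y* ≈ 210

Setting both brackets to zero gives the nullclines x + 1.06y = 509 and 1.62x + y = 674.
Substituting y = 674 - 1.62x into the first: x(1 - 1.06·1.62) = 509 - 1.06·674.
So x* = -205/-0.717 = 286, and then y* = 674 - 1.62·286 = 210.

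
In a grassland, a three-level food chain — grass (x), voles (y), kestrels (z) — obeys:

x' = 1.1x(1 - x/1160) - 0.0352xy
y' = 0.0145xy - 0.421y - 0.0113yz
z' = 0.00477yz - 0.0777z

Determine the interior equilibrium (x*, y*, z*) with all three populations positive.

From dz/dt = 0: 0.00477y* = 0.0777, so y* = 16.3.
From dx/dt = 0: 1.1(1 - x*/1160) = 0.0352·16.3, giving x* = 1160·(1 - 0.521) = 555.
From dy/dt = 0: 0.0145·555 - 0.421 = 0.0113z*, so z* = 7.63/0.0113 = 675.

x* ≈ 555, y* ≈ 16.3, z* ≈ 675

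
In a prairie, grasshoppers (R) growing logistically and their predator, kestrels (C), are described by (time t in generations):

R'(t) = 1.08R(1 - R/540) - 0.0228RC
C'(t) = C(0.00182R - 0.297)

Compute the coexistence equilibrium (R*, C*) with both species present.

R* ≈ 163, C* ≈ 33.1

From dC/dt = 0 with C > 0: 0.00182R* = 0.297, so R* = 163.
Substitute into dR/dt = 0: 1.08(1 - 163/540) = 0.0228C*.
The bracket is 0.698, giving C* = 0.754/0.0228 = 33.1.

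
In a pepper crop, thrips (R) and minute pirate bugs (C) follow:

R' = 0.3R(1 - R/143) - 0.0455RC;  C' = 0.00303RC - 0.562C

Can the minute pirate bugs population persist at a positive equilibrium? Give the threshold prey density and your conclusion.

The predator equation gives dC/dt > 0 only when R > 0.562/0.00303 = 185.
Without the predator, R → K = 143. Since 143 < 185, the predator cannot invade.

Threshold R = 185; K < 185, so no, the predator goes extinct.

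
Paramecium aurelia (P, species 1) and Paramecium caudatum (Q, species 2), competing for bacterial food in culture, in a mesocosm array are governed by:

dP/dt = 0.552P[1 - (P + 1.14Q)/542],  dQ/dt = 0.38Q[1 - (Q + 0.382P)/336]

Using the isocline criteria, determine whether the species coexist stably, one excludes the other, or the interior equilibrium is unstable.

Compare the nullcline intercepts: K1/α12 = 542/1.14 = 475 > K2 = 336; K2/α21 = 336/0.382 = 880 > K1 = 542.
Since both inequalities hold, each species can invade when rare, so the interior equilibrium is stable.

stable coexistence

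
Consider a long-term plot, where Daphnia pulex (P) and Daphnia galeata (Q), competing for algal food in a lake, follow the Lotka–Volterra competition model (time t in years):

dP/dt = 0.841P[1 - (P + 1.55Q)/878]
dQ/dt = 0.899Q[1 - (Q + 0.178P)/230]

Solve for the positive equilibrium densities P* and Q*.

Setting both brackets to zero gives the nullclines P + 1.55Q = 878 and 0.178P + Q = 230.
Substituting Q = 230 - 0.178P into the first: P(1 - 1.55·0.178) = 878 - 1.55·230.
So P* = 522/0.724 = 720, and then Q* = 230 - 0.178·720 = 102.

P* ≈ 720, Q* ≈ 102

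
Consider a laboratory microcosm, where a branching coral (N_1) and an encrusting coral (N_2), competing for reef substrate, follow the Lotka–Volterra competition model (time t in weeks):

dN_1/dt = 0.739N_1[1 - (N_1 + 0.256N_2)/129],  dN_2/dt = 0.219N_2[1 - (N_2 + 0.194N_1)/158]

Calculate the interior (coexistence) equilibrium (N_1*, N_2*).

N_1* ≈ 93.2, N_2* ≈ 140

Setting both brackets to zero gives the nullclines N_1 + 0.256N_2 = 129 and 0.194N_1 + N_2 = 158.
Substituting N_2 = 158 - 0.194N_1 into the first: N_1(1 - 0.256·0.194) = 129 - 0.256·158.
So N_1* = 88.6/0.95 = 93.2, and then N_2* = 158 - 0.194·93.2 = 140.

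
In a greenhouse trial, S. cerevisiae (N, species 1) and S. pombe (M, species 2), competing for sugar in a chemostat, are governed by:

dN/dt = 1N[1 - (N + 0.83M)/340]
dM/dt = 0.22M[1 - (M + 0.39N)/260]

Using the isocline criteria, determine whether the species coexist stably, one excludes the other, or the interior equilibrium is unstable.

Compare the nullcline intercepts: K1/α12 = 340/0.83 = 410 > K2 = 260; K2/α21 = 260/0.39 = 667 > K1 = 340.
Since both inequalities hold, each species can invade when rare, so the interior equilibrium is stable.

stable coexistence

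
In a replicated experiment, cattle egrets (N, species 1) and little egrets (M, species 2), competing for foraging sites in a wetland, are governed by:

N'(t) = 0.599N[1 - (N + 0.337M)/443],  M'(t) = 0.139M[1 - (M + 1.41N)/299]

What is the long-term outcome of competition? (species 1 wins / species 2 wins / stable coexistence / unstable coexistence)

species 1 excludes species 2

Compare the nullcline intercepts: K1/α12 = 443/0.337 = 1310 > K2 = 299; K2/α21 = 299/1.41 = 212 < K1 = 443.
Since the inequalities point opposite ways, species 1 can invade but species 2 cannot.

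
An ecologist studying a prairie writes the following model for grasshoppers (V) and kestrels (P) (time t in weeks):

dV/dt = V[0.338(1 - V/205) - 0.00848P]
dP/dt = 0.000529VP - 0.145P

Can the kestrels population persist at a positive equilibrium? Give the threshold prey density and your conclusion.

Threshold V = 274; K < 274, so no, the predator goes extinct.

The predator equation gives dP/dt > 0 only when V > 0.145/0.000529 = 274.
Without the predator, V → K = 205. Since 205 < 274, the predator cannot invade.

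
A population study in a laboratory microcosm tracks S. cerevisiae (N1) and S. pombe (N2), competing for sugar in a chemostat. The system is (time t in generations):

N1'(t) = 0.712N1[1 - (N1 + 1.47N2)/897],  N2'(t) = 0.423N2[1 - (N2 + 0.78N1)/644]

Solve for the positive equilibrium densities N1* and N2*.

N1* ≈ 339, N2* ≈ 380

Setting both brackets to zero gives the nullclines N1 + 1.47N2 = 897 and 0.78N1 + N2 = 644.
Substituting N2 = 644 - 0.78N1 into the first: N1(1 - 1.47·0.78) = 897 - 1.47·644.
So N1* = -49.7/-0.147 = 339, and then N2* = 644 - 0.78·339 = 380.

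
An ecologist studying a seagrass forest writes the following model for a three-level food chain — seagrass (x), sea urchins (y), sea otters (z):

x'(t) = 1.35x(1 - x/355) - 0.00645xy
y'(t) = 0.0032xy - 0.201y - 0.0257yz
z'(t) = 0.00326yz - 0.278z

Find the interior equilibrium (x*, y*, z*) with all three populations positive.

From dz/dt = 0: 0.00326y* = 0.278, so y* = 85.3.
From dx/dt = 0: 1.35(1 - x*/355) = 0.00645·85.3, giving x* = 355·(1 - 0.407) = 210.
From dy/dt = 0: 0.0032·210 - 0.201 = 0.0257z*, so z* = 0.472/0.0257 = 18.4.

x* ≈ 210, y* ≈ 85.3, z* ≈ 18.4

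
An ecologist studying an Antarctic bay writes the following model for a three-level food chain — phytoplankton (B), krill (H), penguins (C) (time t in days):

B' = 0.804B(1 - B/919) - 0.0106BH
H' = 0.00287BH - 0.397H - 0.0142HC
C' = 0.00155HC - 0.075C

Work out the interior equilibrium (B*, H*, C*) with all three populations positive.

From dC/dt = 0: 0.00155H* = 0.075, so H* = 48.4.
From dB/dt = 0: 0.804(1 - B*/919) = 0.0106·48.4, giving B* = 919·(1 - 0.638) = 333.
From dH/dt = 0: 0.00287·333 - 0.397 = 0.0142C*, so C* = 0.558/0.0142 = 39.3.

B* ≈ 333, H* ≈ 48.4, C* ≈ 39.3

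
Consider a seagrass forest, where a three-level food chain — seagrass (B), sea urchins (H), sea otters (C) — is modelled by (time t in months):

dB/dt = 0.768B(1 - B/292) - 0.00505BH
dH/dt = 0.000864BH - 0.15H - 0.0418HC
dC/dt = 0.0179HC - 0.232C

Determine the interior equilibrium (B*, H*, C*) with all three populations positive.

B* ≈ 267, H* ≈ 13, C* ≈ 1.93

From dC/dt = 0: 0.0179H* = 0.232, so H* = 13.
From dB/dt = 0: 0.768(1 - B*/292) = 0.00505·13, giving B* = 292·(1 - 0.0852) = 267.
From dH/dt = 0: 0.000864·267 - 0.15 = 0.0418C*, so C* = 0.0808/0.0418 = 1.93.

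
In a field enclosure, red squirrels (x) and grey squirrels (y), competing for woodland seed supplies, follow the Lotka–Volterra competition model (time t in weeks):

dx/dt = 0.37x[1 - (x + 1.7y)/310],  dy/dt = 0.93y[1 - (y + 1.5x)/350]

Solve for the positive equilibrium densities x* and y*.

x* ≈ 184, y* ≈ 74.2

Setting both brackets to zero gives the nullclines x + 1.7y = 310 and 1.5x + y = 350.
Substituting y = 350 - 1.5x into the first: x(1 - 1.7·1.5) = 310 - 1.7·350.
So x* = -285/-1.55 = 184, and then y* = 350 - 1.5·184 = 74.2.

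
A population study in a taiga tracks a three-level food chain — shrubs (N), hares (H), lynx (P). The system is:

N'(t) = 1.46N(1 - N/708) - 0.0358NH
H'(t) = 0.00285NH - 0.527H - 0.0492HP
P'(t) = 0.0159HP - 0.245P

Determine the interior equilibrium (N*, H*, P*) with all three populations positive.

N* ≈ 440, H* ≈ 15.4, P* ≈ 14.8

From dP/dt = 0: 0.0159H* = 0.245, so H* = 15.4.
From dN/dt = 0: 1.46(1 - N*/708) = 0.0358·15.4, giving N* = 708·(1 - 0.378) = 440.
From dH/dt = 0: 0.00285·440 - 0.527 = 0.0492P*, so P* = 0.728/0.0492 = 14.8.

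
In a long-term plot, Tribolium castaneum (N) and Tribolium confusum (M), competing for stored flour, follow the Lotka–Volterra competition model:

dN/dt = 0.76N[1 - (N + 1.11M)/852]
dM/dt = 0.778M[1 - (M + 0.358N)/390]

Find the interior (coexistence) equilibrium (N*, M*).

Setting both brackets to zero gives the nullclines N + 1.11M = 852 and 0.358N + M = 390.
Substituting M = 390 - 0.358N into the first: N(1 - 1.11·0.358) = 852 - 1.11·390.
So N* = 419/0.603 = 695, and then M* = 390 - 0.358·695 = 141.

N* ≈ 695, M* ≈ 141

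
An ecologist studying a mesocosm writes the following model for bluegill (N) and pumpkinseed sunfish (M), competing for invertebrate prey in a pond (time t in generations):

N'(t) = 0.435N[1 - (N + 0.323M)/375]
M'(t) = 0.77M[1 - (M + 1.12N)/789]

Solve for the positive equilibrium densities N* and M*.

N* ≈ 188, M* ≈ 578

Setting both brackets to zero gives the nullclines N + 0.323M = 375 and 1.12N + M = 789.
Substituting M = 789 - 1.12N into the first: N(1 - 0.323·1.12) = 375 - 0.323·789.
So N* = 120/0.638 = 188, and then M* = 789 - 1.12·188 = 578.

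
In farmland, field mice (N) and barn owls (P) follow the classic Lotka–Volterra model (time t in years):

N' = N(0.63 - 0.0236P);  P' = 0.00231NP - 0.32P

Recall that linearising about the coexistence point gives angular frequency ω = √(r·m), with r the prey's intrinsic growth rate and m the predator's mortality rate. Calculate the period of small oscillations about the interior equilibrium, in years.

Here r = 0.63 and m = 0.32, so r·m = 0.202.
ω = √0.202 = 0.449 per year, hence T = 2π/ω ≈ 14 years.

T ≈ 14 years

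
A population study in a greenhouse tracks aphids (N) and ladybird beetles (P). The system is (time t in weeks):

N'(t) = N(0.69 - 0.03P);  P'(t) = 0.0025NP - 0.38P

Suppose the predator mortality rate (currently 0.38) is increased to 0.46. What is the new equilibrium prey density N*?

N* ≈ 184

At the interior fixed point, setting dP/dt = 0 with P > 0 fixes N* = (predator death rate)/(NP coefficient) — independent of the other coefficients.
With the change, N* = 0.46/0.0025 = 184; it rises from 152.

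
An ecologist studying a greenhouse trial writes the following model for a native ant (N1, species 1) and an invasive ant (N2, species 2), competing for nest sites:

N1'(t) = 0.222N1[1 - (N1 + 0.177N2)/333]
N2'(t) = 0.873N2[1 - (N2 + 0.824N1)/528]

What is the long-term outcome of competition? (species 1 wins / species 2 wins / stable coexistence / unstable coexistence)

Compare the nullcline intercepts: K1/α12 = 333/0.177 = 1880 > K2 = 528; K2/α21 = 528/0.824 = 641 > K1 = 333.
Since both inequalities hold, each species can invade when rare, so the interior equilibrium is stable.

stable coexistence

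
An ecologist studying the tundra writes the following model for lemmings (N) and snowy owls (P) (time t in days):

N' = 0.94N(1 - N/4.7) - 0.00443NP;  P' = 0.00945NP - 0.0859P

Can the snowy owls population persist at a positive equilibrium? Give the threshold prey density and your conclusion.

The predator equation gives dP/dt > 0 only when N > 0.0859/0.00945 = 9.09.
Without the predator, N → K = 4.7. Since 4.7 < 9.09, the predator cannot invade.

Threshold N = 9.09; K < 9.09, so no, the predator goes extinct.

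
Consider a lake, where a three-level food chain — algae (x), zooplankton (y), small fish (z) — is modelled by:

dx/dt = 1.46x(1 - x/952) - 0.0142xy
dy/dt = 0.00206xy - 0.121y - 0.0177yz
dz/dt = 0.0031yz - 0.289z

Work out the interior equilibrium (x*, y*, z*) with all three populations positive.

From dz/dt = 0: 0.0031y* = 0.289, so y* = 93.2.
From dx/dt = 0: 1.46(1 - x*/952) = 0.0142·93.2, giving x* = 952·(1 - 0.907) = 88.8.
From dy/dt = 0: 0.00206·88.8 - 0.121 = 0.0177z*, so z* = 0.0619/0.0177 = 3.5.

x* ≈ 88.8, y* ≈ 93.2, z* ≈ 3.5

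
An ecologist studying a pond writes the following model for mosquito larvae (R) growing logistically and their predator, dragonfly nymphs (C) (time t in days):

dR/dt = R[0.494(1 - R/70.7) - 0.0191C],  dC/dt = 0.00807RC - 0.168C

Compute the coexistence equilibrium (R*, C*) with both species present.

From dC/dt = 0 with C > 0: 0.00807R* = 0.168, so R* = 20.8.
Substitute into dR/dt = 0: 0.494(1 - 20.8/70.7) = 0.0191C*.
The bracket is 0.706, giving C* = 0.349/0.0191 = 18.2.

R* ≈ 20.8, C* ≈ 18.2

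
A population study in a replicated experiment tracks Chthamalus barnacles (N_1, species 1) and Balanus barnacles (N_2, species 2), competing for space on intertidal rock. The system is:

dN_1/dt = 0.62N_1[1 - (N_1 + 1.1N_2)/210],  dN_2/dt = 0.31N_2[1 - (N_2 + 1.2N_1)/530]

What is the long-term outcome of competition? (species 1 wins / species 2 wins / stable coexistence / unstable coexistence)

Compare the nullcline intercepts: K1/α12 = 210/1.1 = 191 < K2 = 530; K2/α21 = 530/1.2 = 442 > K1 = 210.
Since the inequalities point opposite ways, species 2 can invade but species 1 cannot.

species 2 excludes species 1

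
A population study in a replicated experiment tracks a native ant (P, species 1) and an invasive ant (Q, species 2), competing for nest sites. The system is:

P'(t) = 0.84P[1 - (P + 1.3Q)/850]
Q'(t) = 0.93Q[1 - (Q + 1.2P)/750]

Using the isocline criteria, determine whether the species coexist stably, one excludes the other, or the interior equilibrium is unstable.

Compare the nullcline intercepts: K1/α12 = 850/1.3 = 654 < K2 = 750; K2/α21 = 750/1.2 = 625 < K1 = 850.
Since both are reversed, neither can invade when rare; the interior point is a saddle.

unstable coexistence (outcome depends on initial conditions)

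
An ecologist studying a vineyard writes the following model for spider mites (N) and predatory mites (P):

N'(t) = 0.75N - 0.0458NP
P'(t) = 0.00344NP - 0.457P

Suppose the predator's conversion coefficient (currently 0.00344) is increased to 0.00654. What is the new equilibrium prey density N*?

At the interior fixed point, setting dP/dt = 0 with P > 0 fixes N* = (predator death rate)/(NP coefficient) — independent of the other coefficients.
With the change, N* = 0.457/0.00654 = 69.9; it falls from 133.

N* ≈ 69.9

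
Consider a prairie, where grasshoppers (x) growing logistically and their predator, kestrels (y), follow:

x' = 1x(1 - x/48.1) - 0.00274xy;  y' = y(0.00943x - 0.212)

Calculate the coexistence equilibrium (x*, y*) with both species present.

From dy/dt = 0 with y > 0: 0.00943x* = 0.212, so x* = 22.5.
Substitute into dx/dt = 0: 1(1 - 22.5/48.1) = 0.00274y*.
The bracket is 0.533, giving y* = 0.533/0.00274 = 194.

x* ≈ 22.5, y* ≈ 194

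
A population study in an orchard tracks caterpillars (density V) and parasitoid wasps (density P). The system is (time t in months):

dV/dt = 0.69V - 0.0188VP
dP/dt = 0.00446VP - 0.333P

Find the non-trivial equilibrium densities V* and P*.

Set dP/dt = 0 with P > 0: 0.00446V - 0.333 = 0, so V* = 0.333/0.00446 = 74.7.
Set dV/dt = 0 with V > 0: 0.69 - 0.0188P = 0, so P* = 0.69/0.0188 = 36.7.

V* ≈ 74.7, P* ≈ 36.7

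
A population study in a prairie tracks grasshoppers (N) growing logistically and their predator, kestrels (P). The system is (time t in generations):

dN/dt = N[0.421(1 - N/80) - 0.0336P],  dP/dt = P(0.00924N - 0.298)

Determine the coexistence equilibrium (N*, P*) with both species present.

From dP/dt = 0 with P > 0: 0.00924N* = 0.298, so N* = 32.3.
Substitute into dN/dt = 0: 0.421(1 - 32.3/80) = 0.0336P*.
The bracket is 0.597, giving P* = 0.251/0.0336 = 7.48.

N* ≈ 32.3, P* ≈ 7.48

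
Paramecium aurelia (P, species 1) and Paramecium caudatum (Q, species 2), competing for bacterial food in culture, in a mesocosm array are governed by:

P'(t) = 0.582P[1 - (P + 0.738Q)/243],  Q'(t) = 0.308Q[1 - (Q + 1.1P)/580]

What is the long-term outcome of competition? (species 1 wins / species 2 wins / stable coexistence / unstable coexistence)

Compare the nullcline intercepts: K1/α12 = 243/0.738 = 329 < K2 = 580; K2/α21 = 580/1.1 = 527 > K1 = 243.
Since the inequalities point opposite ways, species 2 can invade but species 1 cannot.

species 2 excludes species 1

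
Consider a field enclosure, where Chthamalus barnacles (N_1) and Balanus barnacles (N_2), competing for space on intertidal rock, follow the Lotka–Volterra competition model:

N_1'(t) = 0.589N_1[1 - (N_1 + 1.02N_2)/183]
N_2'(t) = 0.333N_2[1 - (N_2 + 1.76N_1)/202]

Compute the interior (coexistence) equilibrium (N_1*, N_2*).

N_1* ≈ 29, N_2* ≈ 151

Setting both brackets to zero gives the nullclines N_1 + 1.02N_2 = 183 and 1.76N_1 + N_2 = 202.
Substituting N_2 = 202 - 1.76N_1 into the first: N_1(1 - 1.02·1.76) = 183 - 1.02·202.
So N_1* = -23/-0.795 = 29, and then N_2* = 202 - 1.76·29 = 151.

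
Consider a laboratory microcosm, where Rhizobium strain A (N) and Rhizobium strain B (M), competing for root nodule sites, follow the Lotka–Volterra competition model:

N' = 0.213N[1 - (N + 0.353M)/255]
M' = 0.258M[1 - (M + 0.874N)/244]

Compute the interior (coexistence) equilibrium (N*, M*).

Setting both brackets to zero gives the nullclines N + 0.353M = 255 and 0.874N + M = 244.
Substituting M = 244 - 0.874N into the first: N(1 - 0.353·0.874) = 255 - 0.353·244.
So N* = 169/0.691 = 244, and then M* = 244 - 0.874·244 = 30.6.

N* ≈ 244, M* ≈ 30.6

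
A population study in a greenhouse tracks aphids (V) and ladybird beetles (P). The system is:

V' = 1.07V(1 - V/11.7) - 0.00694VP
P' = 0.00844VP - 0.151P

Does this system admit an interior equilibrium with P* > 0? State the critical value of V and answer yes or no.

Threshold V = 17.9; K < 17.9, so no, the predator goes extinct.

The predator equation gives dP/dt > 0 only when V > 0.151/0.00844 = 17.9.
Without the predator, V → K = 11.7. Since 11.7 < 17.9, the predator cannot invade.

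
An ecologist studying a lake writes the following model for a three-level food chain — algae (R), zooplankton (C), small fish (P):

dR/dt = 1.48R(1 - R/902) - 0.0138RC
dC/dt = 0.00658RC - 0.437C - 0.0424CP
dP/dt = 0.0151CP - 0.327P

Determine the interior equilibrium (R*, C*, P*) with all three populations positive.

R* ≈ 720, C* ≈ 21.7, P* ≈ 101

From dP/dt = 0: 0.0151C* = 0.327, so C* = 21.7.
From dR/dt = 0: 1.48(1 - R*/902) = 0.0138·21.7, giving R* = 902·(1 - 0.202) = 720.
From dC/dt = 0: 0.00658·720 - 0.437 = 0.0424P*, so P* = 4.3/0.0424 = 101.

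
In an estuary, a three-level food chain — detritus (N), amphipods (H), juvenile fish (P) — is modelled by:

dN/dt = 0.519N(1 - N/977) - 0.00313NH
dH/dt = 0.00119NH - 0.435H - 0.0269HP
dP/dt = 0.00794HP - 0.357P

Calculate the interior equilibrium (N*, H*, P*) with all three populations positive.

From dP/dt = 0: 0.00794H* = 0.357, so H* = 45.
From dN/dt = 0: 0.519(1 - N*/977) = 0.00313·45, giving N* = 977·(1 - 0.271) = 712.
From dH/dt = 0: 0.00119·712 - 0.435 = 0.0269P*, so P* = 0.412/0.0269 = 15.3.

N* ≈ 712, H* ≈ 45, P* ≈ 15.3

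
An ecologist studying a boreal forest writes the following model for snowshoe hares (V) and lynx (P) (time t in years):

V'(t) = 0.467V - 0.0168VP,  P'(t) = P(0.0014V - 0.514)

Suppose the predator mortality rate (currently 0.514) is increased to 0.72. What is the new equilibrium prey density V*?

At the interior fixed point, setting dP/dt = 0 with P > 0 fixes V* = (predator death rate)/(VP coefficient) — independent of the other coefficients.
With the change, V* = 0.72/0.0014 = 514; it rises from 367.

V* ≈ 514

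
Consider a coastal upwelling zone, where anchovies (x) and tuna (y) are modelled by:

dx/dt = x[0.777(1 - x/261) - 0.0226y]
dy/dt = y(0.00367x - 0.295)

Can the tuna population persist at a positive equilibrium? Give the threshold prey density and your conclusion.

Threshold x = 80.4; K > 80.4, so yes, the predator persists.

The predator equation gives dy/dt > 0 only when x > 0.295/0.00367 = 80.4.
Without the predator, x → K = 261. Since 261 > 80.4, the predator can invade and persist.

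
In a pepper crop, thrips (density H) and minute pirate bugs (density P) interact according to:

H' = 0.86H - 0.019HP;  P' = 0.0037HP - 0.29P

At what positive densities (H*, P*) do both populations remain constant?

Set dP/dt = 0 with P > 0: 0.0037H - 0.29 = 0, so H* = 0.29/0.0037 = 78.4.
Set dH/dt = 0 with H > 0: 0.86 - 0.019P = 0, so P* = 0.86/0.019 = 45.3.

H* ≈ 78.4, P* ≈ 45.3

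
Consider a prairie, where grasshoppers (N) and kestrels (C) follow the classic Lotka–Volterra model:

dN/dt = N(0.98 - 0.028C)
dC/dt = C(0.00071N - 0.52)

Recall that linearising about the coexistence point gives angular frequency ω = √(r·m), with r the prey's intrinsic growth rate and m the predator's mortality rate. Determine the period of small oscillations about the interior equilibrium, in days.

Here r = 0.98 and m = 0.52, so r·m = 0.51.
ω = √0.51 = 0.714 per day, hence T = 2π/ω ≈ 8.8 days.

T ≈ 8.8 days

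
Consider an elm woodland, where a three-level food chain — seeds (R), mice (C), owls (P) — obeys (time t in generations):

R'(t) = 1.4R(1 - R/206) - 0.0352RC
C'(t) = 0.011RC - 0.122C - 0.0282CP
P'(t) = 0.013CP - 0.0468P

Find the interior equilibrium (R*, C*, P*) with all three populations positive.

R* ≈ 187, C* ≈ 3.6, P* ≈ 68.8

From dP/dt = 0: 0.013C* = 0.0468, so C* = 3.6.
From dR/dt = 0: 1.4(1 - R*/206) = 0.0352·3.6, giving R* = 206·(1 - 0.0905) = 187.
From dC/dt = 0: 0.011·187 - 0.122 = 0.0282P*, so P* = 1.94/0.0282 = 68.8.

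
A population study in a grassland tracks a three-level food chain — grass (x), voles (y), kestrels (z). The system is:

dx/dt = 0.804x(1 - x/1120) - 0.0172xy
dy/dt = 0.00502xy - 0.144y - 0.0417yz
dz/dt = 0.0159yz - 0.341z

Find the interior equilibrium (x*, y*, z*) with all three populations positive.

From dz/dt = 0: 0.0159y* = 0.341, so y* = 21.4.
From dx/dt = 0: 0.804(1 - x*/1120) = 0.0172·21.4, giving x* = 1120·(1 - 0.459) = 606.
From dy/dt = 0: 0.00502·606 - 0.144 = 0.0417z*, so z* = 2.9/0.0417 = 69.5.

x* ≈ 606, y* ≈ 21.4, z* ≈ 69.5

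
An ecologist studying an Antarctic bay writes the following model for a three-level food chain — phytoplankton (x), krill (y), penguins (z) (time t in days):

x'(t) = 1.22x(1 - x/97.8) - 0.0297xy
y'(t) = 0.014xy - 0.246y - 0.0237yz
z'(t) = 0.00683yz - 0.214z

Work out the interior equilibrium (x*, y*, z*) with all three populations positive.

x* ≈ 23.2, y* ≈ 31.3, z* ≈ 3.33

From dz/dt = 0: 0.00683y* = 0.214, so y* = 31.3.
From dx/dt = 0: 1.22(1 - x*/97.8) = 0.0297·31.3, giving x* = 97.8·(1 - 0.763) = 23.2.
From dy/dt = 0: 0.014·23.2 - 0.246 = 0.0237z*, so z* = 0.0788/0.0237 = 3.33.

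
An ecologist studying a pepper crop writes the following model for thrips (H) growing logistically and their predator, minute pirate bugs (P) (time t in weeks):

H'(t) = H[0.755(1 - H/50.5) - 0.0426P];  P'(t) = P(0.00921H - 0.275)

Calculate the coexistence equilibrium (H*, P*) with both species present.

From dP/dt = 0 with P > 0: 0.00921H* = 0.275, so H* = 29.9.
Substitute into dH/dt = 0: 0.755(1 - 29.9/50.5) = 0.0426P*.
The bracket is 0.409, giving P* = 0.309/0.0426 = 7.24.

H* ≈ 29.9, P* ≈ 7.24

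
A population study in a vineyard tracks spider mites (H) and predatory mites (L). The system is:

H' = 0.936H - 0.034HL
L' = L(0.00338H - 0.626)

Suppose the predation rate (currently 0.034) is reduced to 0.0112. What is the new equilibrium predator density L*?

L* ≈ 83.6

At the interior fixed point, setting dH/dt = 0 with H > 0 fixes L* = (prey growth rate)/(HL coefficient) — independent of the other coefficients.
With the change, L* = 0.936/0.0112 = 83.6; it rises from 27.5.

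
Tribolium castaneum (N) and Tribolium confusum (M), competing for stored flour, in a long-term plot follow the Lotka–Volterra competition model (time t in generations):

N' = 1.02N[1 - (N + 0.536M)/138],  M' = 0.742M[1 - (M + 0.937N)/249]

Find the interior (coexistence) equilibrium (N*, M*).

Setting both brackets to zero gives the nullclines N + 0.536M = 138 and 0.937N + M = 249.
Substituting M = 249 - 0.937N into the first: N(1 - 0.536·0.937) = 138 - 0.536·249.
So N* = 4.54/0.498 = 9.11, and then M* = 249 - 0.937·9.11 = 240.

N* ≈ 9.11, M* ≈ 240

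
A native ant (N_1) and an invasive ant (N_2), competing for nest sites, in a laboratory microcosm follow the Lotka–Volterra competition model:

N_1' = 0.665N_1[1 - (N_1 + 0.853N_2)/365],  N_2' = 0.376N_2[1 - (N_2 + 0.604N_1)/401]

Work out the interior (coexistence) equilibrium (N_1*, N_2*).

Setting both brackets to zero gives the nullclines N_1 + 0.853N_2 = 365 and 0.604N_1 + N_2 = 401.
Substituting N_2 = 401 - 0.604N_1 into the first: N_1(1 - 0.853·0.604) = 365 - 0.853·401.
So N_1* = 22.9/0.485 = 47.3, and then N_2* = 401 - 0.604·47.3 = 372.

N_1* ≈ 47.3, N_2* ≈ 372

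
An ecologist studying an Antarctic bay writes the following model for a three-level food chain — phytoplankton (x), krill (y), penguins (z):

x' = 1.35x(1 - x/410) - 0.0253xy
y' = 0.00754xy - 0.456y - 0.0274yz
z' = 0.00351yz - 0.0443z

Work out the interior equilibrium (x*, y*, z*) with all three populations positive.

From dz/dt = 0: 0.00351y* = 0.0443, so y* = 12.6.
From dx/dt = 0: 1.35(1 - x*/410) = 0.0253·12.6, giving x* = 410·(1 - 0.237) = 313.
From dy/dt = 0: 0.00754·313 - 0.456 = 0.0274z*, so z* = 1.9/0.0274 = 69.5.

x* ≈ 313, y* ≈ 12.6, z* ≈ 69.5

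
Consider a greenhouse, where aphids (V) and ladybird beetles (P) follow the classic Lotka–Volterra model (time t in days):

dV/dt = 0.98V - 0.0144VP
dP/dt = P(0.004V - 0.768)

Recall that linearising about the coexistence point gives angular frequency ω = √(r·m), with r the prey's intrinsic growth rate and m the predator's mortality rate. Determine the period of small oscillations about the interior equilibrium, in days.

Here r = 0.98 and m = 0.768, so r·m = 0.753.
ω = √0.753 = 0.868 per day, hence T = 2π/ω ≈ 7.24 days.

T ≈ 7.24 days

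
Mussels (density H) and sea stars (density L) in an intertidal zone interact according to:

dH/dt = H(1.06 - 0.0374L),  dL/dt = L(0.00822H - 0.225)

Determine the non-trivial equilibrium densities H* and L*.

H* ≈ 27.4, L* ≈ 28.3

Set dL/dt = 0 with L > 0: 0.00822H - 0.225 = 0, so H* = 0.225/0.00822 = 27.4.
Set dH/dt = 0 with H > 0: 1.06 - 0.0374L = 0, so L* = 1.06/0.0374 = 28.3.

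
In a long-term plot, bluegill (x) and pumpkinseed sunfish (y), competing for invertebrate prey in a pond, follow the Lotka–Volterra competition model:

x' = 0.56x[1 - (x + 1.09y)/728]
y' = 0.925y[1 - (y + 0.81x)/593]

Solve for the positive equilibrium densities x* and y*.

Setting both brackets to zero gives the nullclines x + 1.09y = 728 and 0.81x + y = 593.
Substituting y = 593 - 0.81x into the first: x(1 - 1.09·0.81) = 728 - 1.09·593.
So x* = 81.6/0.117 = 697, and then y* = 593 - 0.81·697 = 28.4.

x* ≈ 697, y* ≈ 28.4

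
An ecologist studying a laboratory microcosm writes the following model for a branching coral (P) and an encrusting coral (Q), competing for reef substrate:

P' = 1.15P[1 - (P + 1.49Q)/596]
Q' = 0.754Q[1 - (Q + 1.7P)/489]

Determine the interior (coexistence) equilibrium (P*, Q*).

Setting both brackets to zero gives the nullclines P + 1.49Q = 596 and 1.7P + Q = 489.
Substituting Q = 489 - 1.7P into the first: P(1 - 1.49·1.7) = 596 - 1.49·489.
So P* = -133/-1.53 = 86.5, and then Q* = 489 - 1.7·86.5 = 342.

P* ≈ 86.5, Q* ≈ 342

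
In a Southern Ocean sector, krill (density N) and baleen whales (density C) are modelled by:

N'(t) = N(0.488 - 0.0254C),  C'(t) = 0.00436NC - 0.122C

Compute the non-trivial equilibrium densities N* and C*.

Set dC/dt = 0 with C > 0: 0.00436N - 0.122 = 0, so N* = 0.122/0.00436 = 28.
Set dN/dt = 0 with N > 0: 0.488 - 0.0254C = 0, so C* = 0.488/0.0254 = 19.2.

N* ≈ 28, C* ≈ 19.2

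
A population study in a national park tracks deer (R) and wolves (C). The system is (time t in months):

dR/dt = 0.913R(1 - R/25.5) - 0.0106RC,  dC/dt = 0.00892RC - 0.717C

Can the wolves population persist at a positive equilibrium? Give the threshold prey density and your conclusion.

The predator equation gives dC/dt > 0 only when R > 0.717/0.00892 = 80.4.
Without the predator, R → K = 25.5. Since 25.5 < 80.4, the predator cannot invade.

Threshold R = 80.4; K < 80.4, so no, the predator goes extinct.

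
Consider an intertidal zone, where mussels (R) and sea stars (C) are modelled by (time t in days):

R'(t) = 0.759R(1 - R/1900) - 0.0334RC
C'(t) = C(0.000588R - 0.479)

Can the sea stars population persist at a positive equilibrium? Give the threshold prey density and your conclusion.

The predator equation gives dC/dt > 0 only when R > 0.479/0.000588 = 815.
Without the predator, R → K = 1900. Since 1900 > 815, the predator can invade and persist.

Threshold R = 815; K > 815, so yes, the predator persists.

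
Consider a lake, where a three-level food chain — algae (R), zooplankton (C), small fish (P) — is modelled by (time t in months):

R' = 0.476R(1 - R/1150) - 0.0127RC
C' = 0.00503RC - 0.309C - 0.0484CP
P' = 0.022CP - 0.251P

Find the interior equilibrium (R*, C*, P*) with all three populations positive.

R* ≈ 800, C* ≈ 11.4, P* ≈ 76.7

From dP/dt = 0: 0.022C* = 0.251, so C* = 11.4.
From dR/dt = 0: 0.476(1 - R*/1150) = 0.0127·11.4, giving R* = 1150·(1 - 0.304) = 800.
From dC/dt = 0: 0.00503·800 - 0.309 = 0.0484P*, so P* = 3.71/0.0484 = 76.7.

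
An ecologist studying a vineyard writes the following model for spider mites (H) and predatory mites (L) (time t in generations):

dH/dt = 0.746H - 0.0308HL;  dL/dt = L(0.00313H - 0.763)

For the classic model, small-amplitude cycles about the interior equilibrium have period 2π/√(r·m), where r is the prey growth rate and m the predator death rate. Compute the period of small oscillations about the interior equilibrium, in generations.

Here r = 0.746 and m = 0.763, so r·m = 0.569.
ω = √0.569 = 0.754 per generation, hence T = 2π/ω ≈ 8.33 generations.

T ≈ 8.33 generations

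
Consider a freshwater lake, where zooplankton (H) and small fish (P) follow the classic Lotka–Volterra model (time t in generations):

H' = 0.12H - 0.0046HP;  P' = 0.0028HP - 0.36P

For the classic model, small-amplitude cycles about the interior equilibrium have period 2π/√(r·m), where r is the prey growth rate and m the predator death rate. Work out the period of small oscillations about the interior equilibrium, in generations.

Here r = 0.12 and m = 0.36, so r·m = 0.0432.
ω = √0.0432 = 0.208 per generation, hence T = 2π/ω ≈ 30.2 generations.

T ≈ 30.2 generations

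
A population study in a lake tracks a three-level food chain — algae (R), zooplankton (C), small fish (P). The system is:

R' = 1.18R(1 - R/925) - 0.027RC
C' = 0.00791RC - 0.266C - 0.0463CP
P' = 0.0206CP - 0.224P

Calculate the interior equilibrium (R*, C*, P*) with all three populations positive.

From dP/dt = 0: 0.0206C* = 0.224, so C* = 10.9.
From dR/dt = 0: 1.18(1 - R*/925) = 0.027·10.9, giving R* = 925·(1 - 0.249) = 695.
From dC/dt = 0: 0.00791·695 - 0.266 = 0.0463P*, so P* = 5.23/0.0463 = 113.

R* ≈ 695, C* ≈ 10.9, P* ≈ 113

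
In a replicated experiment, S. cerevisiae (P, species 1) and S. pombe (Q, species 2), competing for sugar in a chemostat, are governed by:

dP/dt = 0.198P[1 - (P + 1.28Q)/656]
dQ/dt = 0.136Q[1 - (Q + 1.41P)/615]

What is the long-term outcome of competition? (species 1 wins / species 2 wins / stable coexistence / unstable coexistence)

unstable coexistence (outcome depends on initial conditions)

Compare the nullcline intercepts: K1/α12 = 656/1.28 = 512 < K2 = 615; K2/α21 = 615/1.41 = 436 < K1 = 656.
Since both are reversed, neither can invade when rare; the interior point is a saddle.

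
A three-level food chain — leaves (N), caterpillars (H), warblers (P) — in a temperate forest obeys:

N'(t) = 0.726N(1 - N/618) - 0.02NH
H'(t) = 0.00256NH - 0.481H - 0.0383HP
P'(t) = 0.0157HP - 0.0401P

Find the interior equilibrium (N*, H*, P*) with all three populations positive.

From dP/dt = 0: 0.0157H* = 0.0401, so H* = 2.55.
From dN/dt = 0: 0.726(1 - N*/618) = 0.02·2.55, giving N* = 618·(1 - 0.0704) = 575.
From dH/dt = 0: 0.00256·575 - 0.481 = 0.0383P*, so P* = 0.99/0.0383 = 25.8.

N* ≈ 575, H* ≈ 2.55, P* ≈ 25.8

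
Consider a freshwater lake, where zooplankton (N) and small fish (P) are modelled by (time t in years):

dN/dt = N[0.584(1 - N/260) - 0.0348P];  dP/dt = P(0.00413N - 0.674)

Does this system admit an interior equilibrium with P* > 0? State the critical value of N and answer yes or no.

The predator equation gives dP/dt > 0 only when N > 0.674/0.00413 = 163.
Without the predator, N → K = 260. Since 260 > 163, the predator can invade and persist.

Threshold N = 163; K > 163, so yes, the predator persists.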